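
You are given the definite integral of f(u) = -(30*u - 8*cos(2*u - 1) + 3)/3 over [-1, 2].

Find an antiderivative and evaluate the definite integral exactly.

Antiderivative: F(u) = -(60*u**2 + 12*u - 16*sin(2*u - 1) - 15)/12; value = -18 + 8*sin(3)/3

For F(u) to be correct the identity F'(u) - f(u) = 0 must hold.
F(u) = -(60*u**2 + 12*u - 16*sin(2*u - 1) - 15)/12 is an antiderivative of f.
Check: d/du[-(60*u**2 + 12*u - 16*sin(2*u - 1) - 15)/12] = -10*u + 8*cos(2*u - 1)/3 - 1, which equals f(u).
F(2) = -83/4 + 4*sin(3)/3; F(-1) = -11/4 - 4*sin(3)/3.
Integral = F(2) - F(-1) = -18 + 8*sin(3)/3.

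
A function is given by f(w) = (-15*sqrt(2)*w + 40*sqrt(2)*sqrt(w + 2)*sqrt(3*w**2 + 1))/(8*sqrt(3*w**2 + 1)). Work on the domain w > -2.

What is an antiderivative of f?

An antiderivative F(w) passes only if d/dw[F] lands on f(w) exactly.
Check: d/dw[10*w*sqrt(2*w + 4)/3 + 20*sqrt(2*w + 4)/3 - 5*sqrt(3*w**2/2 + 1/2)/4] = (-15*sqrt(2)*w*sqrt(w + 2) + 40*sqrt(2)*w*sqrt(3*w**2 + 1) + 80*sqrt(2)*sqrt(3*w**2 + 1))/(8*sqrt(w + 2)*sqrt(3*w**2 + 1)), which equals f(w).

An antiderivative is F(w) = 10*w*sqrt(2*w + 4)/3 + 20*sqrt(2*w + 4)/3 - 5*sqrt(3*w**2/2 + 1/2)/4.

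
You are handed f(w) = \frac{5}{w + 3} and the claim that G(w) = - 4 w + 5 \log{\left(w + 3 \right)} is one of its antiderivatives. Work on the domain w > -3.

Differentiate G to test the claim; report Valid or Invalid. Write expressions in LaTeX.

d/dw[G] = \frac{- 4 w - 7}{w + 3}
d/dw[G] - f(w) = -4 != 0.

Invalid: d/dw[G] - f = -4, which is not 0.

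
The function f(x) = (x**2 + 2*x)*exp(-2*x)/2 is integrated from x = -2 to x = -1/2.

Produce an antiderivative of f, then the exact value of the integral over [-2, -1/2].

Antiderivative: F(x) = (-2*x**2 - 6*x - 3)*exp(-2*x)/8; value = -exp(4)/8 - exp(1)/16

Recognize the product-rule pattern: f = u'v + uv' with u = -x**2/4 - 3*x/4 - 3/8, v = exp(-2*x), so integration by parts undoes it.
F(x) = (-2*x**2 - 6*x - 3)*exp(-2*x)/8 is an antiderivative of f.
Check: d/dx[(-2*x**2 - 6*x - 3)*exp(-2*x)/8] = (x**2 + 2*x)*exp(-2*x)/2 = f(x).
F(-1/2) = -exp(1)/16; F(-2) = exp(4)/8.
Integral = F(-1/2) - F(-2) = -exp(4)/8 - exp(1)/16.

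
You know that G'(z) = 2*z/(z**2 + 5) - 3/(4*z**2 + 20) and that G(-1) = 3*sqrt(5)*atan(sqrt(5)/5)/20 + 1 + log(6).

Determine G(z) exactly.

G(z) = -(-20*log(z**2 + 5) + 3*sqrt(5)*atan(sqrt(5)*z/5) - 20)/20

Integrate term by term and add the pieces.
A general antiderivative is log(z**2 + 5) - 3*sqrt(5)*atan(sqrt(5)*z/5)/20 + C.
The condition gives C = 3*sqrt(5)*atan(sqrt(5)/5)/20 + 1 + log(6) - (3*sqrt(5)*atan(sqrt(5)/5)/20 + log(6)) = 1.
So G(z) = -(-20*log(z**2 + 5) + 3*sqrt(5)*atan(sqrt(5)*z/5) - 20)/20.
Check: d/dz[-(-20*log(z**2 + 5) + 3*sqrt(5)*atan(sqrt(5)*z/5) - 20)/20] = (8*z - 3)/(4*z**2 + 20), which equals G'(z).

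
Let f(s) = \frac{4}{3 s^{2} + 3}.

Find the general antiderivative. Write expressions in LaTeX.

F(s) = \frac{4 \operatorname{atan}{\left(s \right)}}{3} + C

Check any antiderivative F(s) by computing F'(s) and comparing it with f(s).
Check: d/ds[\frac{4 \operatorname{atan}{\left(s \right)}}{3}] = \frac{4}{3 s^{2} + 3} = f(s).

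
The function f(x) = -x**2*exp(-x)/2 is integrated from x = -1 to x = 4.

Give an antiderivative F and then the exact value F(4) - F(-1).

f has the shape u'v + uv' for u = x**2/2 + x + 1 and v = exp(-x) — it is the derivative of the product u*v.
F(x) = (x**2 + 2*x + 2)*exp(-x)/2 is an antiderivative of f.
Check: d/dx[(x**2 + 2*x + 2)*exp(-x)/2] = -x**2*exp(-x)/2 = f(x).
F(4) = 13*exp(-4); F(-1) = exp(1)/2.
Integral = F(4) - F(-1) = -exp(1)/2 + 13*exp(-4).

Antiderivative: F(x) = (x**2 + 2*x + 2)*exp(-x)/2; value = -exp(1)/2 + 13*exp(-4)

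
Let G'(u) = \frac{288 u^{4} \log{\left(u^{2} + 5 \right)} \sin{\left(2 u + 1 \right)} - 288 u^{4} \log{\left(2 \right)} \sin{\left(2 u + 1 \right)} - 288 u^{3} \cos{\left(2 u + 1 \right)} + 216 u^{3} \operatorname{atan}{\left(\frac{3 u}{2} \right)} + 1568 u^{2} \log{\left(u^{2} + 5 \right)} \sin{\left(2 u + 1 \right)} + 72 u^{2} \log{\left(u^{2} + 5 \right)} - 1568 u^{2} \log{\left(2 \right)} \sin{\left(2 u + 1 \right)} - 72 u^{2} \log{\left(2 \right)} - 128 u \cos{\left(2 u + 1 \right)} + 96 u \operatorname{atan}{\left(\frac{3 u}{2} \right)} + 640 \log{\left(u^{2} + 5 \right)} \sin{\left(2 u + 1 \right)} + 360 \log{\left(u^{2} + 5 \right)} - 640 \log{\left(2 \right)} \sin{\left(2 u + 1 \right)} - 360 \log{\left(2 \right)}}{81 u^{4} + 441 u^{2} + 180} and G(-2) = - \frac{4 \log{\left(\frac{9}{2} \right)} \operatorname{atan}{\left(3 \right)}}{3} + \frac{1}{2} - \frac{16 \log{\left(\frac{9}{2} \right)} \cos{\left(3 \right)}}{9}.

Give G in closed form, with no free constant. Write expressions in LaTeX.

G'(u) has the shape v'r + vr' for v = - \frac{16 \cos{\left(2 u + 1 \right)}}{9} + \frac{4 \operatorname{atan}{\left(\frac{3 u}{2} \right)}}{3} and r = \log{\left(\frac{u^{2}}{2} + \frac{5}{2} \right)} — it is the derivative of the product v*r.
A general antiderivative is - \frac{4 \left(\frac{4 \cos{\left(2 u + 1 \right)}}{3} - \operatorname{atan}{\left(\frac{3 u}{2} \right)}\right) \log{\left(\frac{u^{2}}{2} + \frac{5}{2} \right)}}{3} + C.
The condition gives C = - \frac{4 \log{\left(\frac{9}{2} \right)} \operatorname{atan}{\left(3 \right)}}{3} + \frac{1}{2} - \frac{16 \log{\left(\frac{9}{2} \right)} \cos{\left(3 \right)}}{9} - (- \frac{4 \log{\left(\frac{9}{2} \right)} \operatorname{atan}{\left(3 \right)}}{3} - \frac{16 \log{\left(\frac{9}{2} \right)} \cos{\left(3 \right)}}{9}) = \frac{1}{2}.
So G(u) = - \frac{16 \log{\left(\frac{u^{2}}{2} + \frac{5}{2} \right)} \cos{\left(2 u + 1 \right)}}{9} + \frac{4 \log{\left(\frac{u^{2}}{2} + \frac{5}{2} \right)} \operatorname{atan}{\left(\frac{3 u}{2} \right)}}{3} + \frac{1}{2}.
Check: d/du[- \frac{16 \log{\left(\frac{u^{2}}{2} + \frac{5}{2} \right)} \cos{\left(2 u + 1 \right)}}{9} + \frac{4 \log{\left(\frac{u^{2}}{2} + \frac{5}{2} \right)} \operatorname{atan}{\left(\frac{3 u}{2} \right)}}{3} + \frac{1}{2}] = \frac{288 u^{4} \log{\left(u^{2} + 5 \right)} \sin{\left(2 u + 1 \right)} - 288 u^{4} \log{\left(2 \right)} \sin{\left(2 u + 1 \right)} - 288 u^{3} \cos{\left(2 u + 1 \right)} + 216 u^{3} \operatorname{atan}{\left(\frac{3 u}{2} \right)} + 1568 u^{2} \log{\left(u^{2} + 5 \right)} \sin{\left(2 u + 1 \right)} + 72 u^{2} \log{\left(u^{2} + 5 \right)} - 1568 u^{2} \log{\left(2 \right)} \sin{\left(2 u + 1 \right)} - 72 u^{2} \log{\left(2 \right)} - 128 u \cos{\left(2 u + 1 \right)} + 96 u \operatorname{atan}{\left(\frac{3 u}{2} \right)} + 640 \log{\left(u^{2} + 5 \right)} \sin{\left(2 u + 1 \right)} + 360 \log{\left(u^{2} + 5 \right)} - 640 \log{\left(2 \right)} \sin{\left(2 u + 1 \right)} - 360 \log{\left(2 \right)}}{81 u^{4} + 441 u^{2} + 180} = G'(u).

G(u) = - \frac{16 \log{\left(\frac{u^{2}}{2} + \frac{5}{2} \right)} \cos{\left(2 u + 1 \right)}}{9} + \frac{4 \log{\left(\frac{u^{2}}{2} + \frac{5}{2} \right)} \operatorname{atan}{\left(\frac{3 u}{2} \right)}}{3} + \frac{1}{2}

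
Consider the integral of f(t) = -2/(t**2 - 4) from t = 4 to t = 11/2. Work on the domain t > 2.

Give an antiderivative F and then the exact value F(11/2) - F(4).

Antiderivative: F(t) = -log(t - 2)/2 + log(t + 2)/2; value = -log(6)/2 - log(7/2)/2 + log(2)/2 + log(15/2)/2

The denominator factors as (t - 2)*(t + 2); partial fractions split f into directly integrable pieces: 1/(2*(t + 2)) - 1/(2*(t - 2)).
F(t) = -log(t - 2)/2 + log(t + 2)/2 is an antiderivative of f.
Check: d/dt[-log(t - 2)/2 + log(t + 2)/2] = -2/(t**2 - 4) = f(t).
F(11/2) = -log(7/2)/2 + log(15/2)/2; F(4) = -log(2)/2 + log(6)/2.
Integral = F(11/2) - F(4) = -log(6)/2 - log(7/2)/2 + log(2)/2 + log(15/2)/2.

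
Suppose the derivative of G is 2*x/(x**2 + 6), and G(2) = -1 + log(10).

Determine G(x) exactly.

G'(x) matches the chain-rule pattern g'(h)*h' with inner function h(x) = x**2 + 6; substituting u = h(x) collapses the integral.
A general antiderivative is log(x**2 + 6) + C.
The condition gives C = -1 + log(10) - (log(10)) = -1.
So G(x) = log(x**2 + 6) - 1.
Check: d/dx[log(x**2 + 6) - 1] = 2*x/(x**2 + 6) = G'(x).

G(x) = log(x**2 + 6) - 1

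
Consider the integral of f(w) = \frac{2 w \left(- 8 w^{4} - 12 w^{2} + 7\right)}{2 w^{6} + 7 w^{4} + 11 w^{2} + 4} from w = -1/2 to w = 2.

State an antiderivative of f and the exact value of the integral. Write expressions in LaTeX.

Antiderivative: F(w) = 2 \log{\left(2 w^{2} + 1 \right)} - 3 \log{\left(\frac{w^{4}}{2} + \frac{3 w^{2}}{2} + 2 \right)}; value = - 3 \log{\left(16 \right)} - 2 \log{\left(\frac{3}{2} \right)} + 3 \log{\left(\frac{77}{32} \right)} + 2 \log{\left(9 \right)}

An antiderivative F(w) passes only if d/dw[F] lands on f(w) exactly.
F(w) = 2 \log{\left(2 w^{2} + 1 \right)} - 3 \log{\left(\frac{w^{4}}{2} + \frac{3 w^{2}}{2} + 2 \right)} is an antiderivative of f.
Check: d/dw[2 \log{\left(2 w^{2} + 1 \right)} - 3 \log{\left(\frac{w^{4}}{2} + \frac{3 w^{2}}{2} + 2 \right)}] = \frac{- 16 w^{5} - 24 w^{3} + 14 w}{2 w^{6} + 7 w^{4} + 11 w^{2} + 4}, which equals f(w).
F(2) = - 3 \log{\left(16 \right)} + 2 \log{\left(9 \right)}; F(-1/2) = - 3 \log{\left(\frac{77}{32} \right)} + 2 \log{\left(\frac{3}{2} \right)}.
Integral = F(2) - F(-1/2) = - 3 \log{\left(16 \right)} - 2 \log{\left(\frac{3}{2} \right)} + 3 \log{\left(\frac{77}{32} \right)} + 2 \log{\left(9 \right)}.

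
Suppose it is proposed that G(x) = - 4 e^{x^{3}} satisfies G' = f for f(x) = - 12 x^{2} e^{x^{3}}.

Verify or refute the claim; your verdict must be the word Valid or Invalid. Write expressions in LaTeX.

d/dx[G] = - 12 x^{2} e^{x^{3}}
This equals f(x) exactly, so the claim holds.

Valid: G'(x) = f(x).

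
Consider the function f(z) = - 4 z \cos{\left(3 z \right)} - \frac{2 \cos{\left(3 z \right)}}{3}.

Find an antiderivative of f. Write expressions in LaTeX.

An antiderivative is F(z) = - \frac{4 z \sin{\left(3 z \right)}}{3} - \frac{2 \sin{\left(3 z \right)}}{9} - \frac{4 \cos{\left(3 z \right)}}{9}.

The integrand splits into summands that can be handled one at a time.
Check: d/dz[- \frac{4 z \sin{\left(3 z \right)}}{3} - \frac{2 \sin{\left(3 z \right)}}{9} - \frac{4 \cos{\left(3 z \right)}}{9}] = - 4 z \cos{\left(3 z \right)} - \frac{2 \cos{\left(3 z \right)}}{3} = f(z).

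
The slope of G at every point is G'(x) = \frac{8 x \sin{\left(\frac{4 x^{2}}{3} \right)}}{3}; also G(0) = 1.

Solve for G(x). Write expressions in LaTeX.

G(x) = 2 - \cos{\left(\frac{4 x^{2}}{3} \right)}

The substitution u = \frac{4 x^{2}}{3} works: G'(x) is exactly (dG/du)*(du/dx) for that inner function.
A general antiderivative is - \cos{\left(\frac{4 x^{2}}{3} \right)} + C.
The condition gives C = 1 - (-1) = 2.
So G(x) = 2 - \cos{\left(\frac{4 x^{2}}{3} \right)}.
Check: d/dx[2 - \cos{\left(\frac{4 x^{2}}{3} \right)}] = \frac{8 x \sin{\left(\frac{4 x^{2}}{3} \right)}}{3} = G'(x).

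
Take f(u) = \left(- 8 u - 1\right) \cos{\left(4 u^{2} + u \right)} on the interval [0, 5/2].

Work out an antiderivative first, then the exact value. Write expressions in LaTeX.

Antiderivative: F(u) = - \sin{\left(4 u^{2} + u \right)}; value = - \sin{\left(\frac{55}{2} \right)}

The substitution w = 4 u^{2} + u works: f is exactly (dF/dw)*(dw/du) for that inner function.
F(u) = - \sin{\left(4 u^{2} + u \right)} is an antiderivative of f.
Check: d/du[- \sin{\left(4 u^{2} + u \right)}] = - 8 u \cos{\left(4 u^{2} + u \right)} - \cos{\left(4 u^{2} + u \right)}, which equals f(u).
F(5/2) = - \sin{\left(\frac{55}{2} \right)}; F(0) = 0.
Integral = F(5/2) - F(0) = - \sin{\left(\frac{55}{2} \right)}.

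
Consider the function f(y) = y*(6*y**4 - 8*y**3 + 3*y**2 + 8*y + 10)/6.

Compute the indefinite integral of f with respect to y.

F(y) = y**2*(60*y**4 - 96*y**3 + 45*y**2 + 160*y + 300)/360 + C

A candidate is checked by its d/dy: the result must match f(y).
Check: d/dy[y**2*(60*y**4 - 96*y**3 + 45*y**2 + 160*y + 300)/360] = y**5 - 4*y**4/3 + y**3/2 + 4*y**2/3 + 5*y/3, which equals f(y).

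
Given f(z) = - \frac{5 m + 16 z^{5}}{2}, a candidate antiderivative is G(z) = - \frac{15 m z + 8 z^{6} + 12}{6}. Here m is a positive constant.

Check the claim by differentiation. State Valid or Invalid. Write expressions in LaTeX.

d/dz[G] = - \frac{5 m}{2} - 8 z^{5}
This equals f(z) exactly, so the claim holds.

Valid - the claim checks out under differentiation.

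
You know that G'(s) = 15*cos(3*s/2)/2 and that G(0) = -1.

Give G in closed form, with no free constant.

G(s) = 5*sin(3*s/2) - 1

Recover the given G'(s) by differentiating a candidate G(s); any mismatch rules it out.
A general antiderivative is 5*sin(3*s/2) + C.
The condition gives C = -1 - (0) = -1.
So G(s) = 5*sin(3*s/2) - 1.
Check: d/ds[5*sin(3*s/2) - 1] = 15*cos(3*s/2)/2 = G'(s).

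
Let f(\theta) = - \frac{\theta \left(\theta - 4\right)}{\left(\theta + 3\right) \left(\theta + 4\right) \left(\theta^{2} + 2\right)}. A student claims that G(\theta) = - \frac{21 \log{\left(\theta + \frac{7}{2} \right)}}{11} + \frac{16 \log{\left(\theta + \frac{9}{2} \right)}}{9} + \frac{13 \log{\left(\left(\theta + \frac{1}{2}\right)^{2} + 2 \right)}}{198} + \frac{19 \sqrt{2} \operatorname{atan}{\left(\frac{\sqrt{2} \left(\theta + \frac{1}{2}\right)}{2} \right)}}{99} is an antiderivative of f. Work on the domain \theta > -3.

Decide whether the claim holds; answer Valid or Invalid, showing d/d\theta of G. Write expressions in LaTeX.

d/d\theta[G] = \frac{- 16 \theta^{2} + 48 \theta + 28}{16 \theta^{4} + 144 \theta^{3} + 416 \theta^{2} + 540 \theta + 567}
d/d\theta[G] - f(\theta) = \frac{16 \theta^{5} - 20 \theta^{4} - 480 \theta^{3} - 913 \theta^{2} - 724 \theta + 672}{16 \theta^{8} + 256 \theta^{7} + 1648 \theta^{6} + 5692 \theta^{5} + 12571 \theta^{4} + 20809 \theta^{3} + 25482 \theta^{2} + 20898 \theta + 13608} != 0.

Invalid: d/d\theta[G] - f = \frac{16 \theta^{5} - 20 \theta^{4} - 480 \theta^{3} - 913 \theta^{2} - 724 \theta + 672}{16 \theta^{8} + 256 \theta^{7} + 1648 \theta^{6} + 5692 \theta^{5} + 12571 \theta^{4} + 20809 \theta^{3} + 25482 \theta^{2} + 20898 \theta + 13608}, which is not 0.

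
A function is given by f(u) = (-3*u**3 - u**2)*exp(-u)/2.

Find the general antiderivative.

Recognize the product-rule pattern: f = v'r + vr' with v = 3*u**3/2 + 5*u**2 + 10*u + 10, r = exp(-u), so integration by parts undoes it.
Check: d/du[(3*u**3 + 10*u**2 + 20*u + 20)*exp(-u)/2] = (-3*u**3 - u**2)*exp(-u)/2 = f(u).

F(u) = (3*u**3 + 10*u**2 + 20*u + 20)*exp(-u)/2 + C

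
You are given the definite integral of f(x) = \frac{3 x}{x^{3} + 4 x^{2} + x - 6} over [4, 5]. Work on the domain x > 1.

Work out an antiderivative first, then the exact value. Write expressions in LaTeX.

The denominator factors as \left(x - 1\right) \left(x + 2\right) \left(x + 3\right); partial fractions split f into directly integrable pieces: - \frac{9}{4 \left(x + 3\right)} + \frac{2}{x + 2} + \frac{1}{4 \left(x - 1\right)}.
F(x) = \frac{\log{\left(x - 1 \right)}}{4} + 2 \log{\left(x + 2 \right)} - \frac{9 \log{\left(x + 3 \right)}}{4} is an antiderivative of f.
Check: d/dx[\frac{\log{\left(x - 1 \right)}}{4} + 2 \log{\left(x + 2 \right)} - \frac{9 \log{\left(x + 3 \right)}}{4}] = \frac{3 x}{x^{3} + 4 x^{2} + x - 6} = f(x).
F(5) = - \frac{9 \log{\left(8 \right)}}{4} + \frac{\log{\left(4 \right)}}{4} + 2 \log{\left(7 \right)}; F(4) = - \frac{9 \log{\left(7 \right)}}{4} + \frac{\log{\left(3 \right)}}{4} + 2 \log{\left(6 \right)}.
Integral = F(5) - F(4) = - \frac{9 \log{\left(8 \right)}}{4} - 2 \log{\left(6 \right)} - \frac{\log{\left(3 \right)}}{4} + \frac{\log{\left(4 \right)}}{4} + \frac{17 \log{\left(7 \right)}}{4}.

Antiderivative: F(x) = \frac{\log{\left(x - 1 \right)}}{4} + 2 \log{\left(x + 2 \right)} - \frac{9 \log{\left(x + 3 \right)}}{4}; value = - \frac{9 \log{\left(8 \right)}}{4} - 2 \log{\left(6 \right)} - \frac{\log{\left(3 \right)}}{4} + \frac{\log{\left(4 \right)}}{4} + \frac{17 \log{\left(7 \right)}}{4}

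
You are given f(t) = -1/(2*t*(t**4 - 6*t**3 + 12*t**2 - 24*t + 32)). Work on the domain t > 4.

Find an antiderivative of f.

Factor the denominator (2*t*(t - 4)*(t - 2)*(t**2 + 4)) and decompose: f = (t - 6)/(320*(t**2 + 4)) + 1/(64*(t - 2)) - 1/(320*(t - 4)) - 1/(64*t); each piece integrates to a log, atan, or power term.
Check: d/dt[(-10*log(t) - 2*log(t - 4) + 10*log(t - 2) + log(t**2 + 4) - 6*atan(t/2))/640] = -1/(2*t**5 - 12*t**4 + 24*t**3 - 48*t**2 + 64*t), which equals f(t).

An antiderivative is F(t) = (-10*log(t) - 2*log(t - 4) + 10*log(t - 2) + log(t**2 + 4) - 6*atan(t/2))/640.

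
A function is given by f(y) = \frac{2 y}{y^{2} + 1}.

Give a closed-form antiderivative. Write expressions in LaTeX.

f matches the chain-rule pattern g'(h)*h' with inner function h(y) = 2 y^{2} + 2; substituting u = h(y) collapses the integral.
Check: d/dy[\log{\left(y^{2} + 1 \right)}] = \frac{2 y}{y^{2} + 1} = f(y).

An antiderivative is F(y) = \log{\left(y^{2} + 1 \right)}.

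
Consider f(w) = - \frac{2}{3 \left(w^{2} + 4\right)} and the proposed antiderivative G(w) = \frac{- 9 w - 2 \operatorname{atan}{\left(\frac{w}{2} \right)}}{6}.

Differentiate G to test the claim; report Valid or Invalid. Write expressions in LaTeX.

d/dw[G] = \frac{- 9 w^{2} - 40}{6 w^{2} + 24}
d/dw[G] - f(w) = - \frac{3}{2} != 0.

Invalid: d/dw[G] - f = - \frac{3}{2}, which is not 0.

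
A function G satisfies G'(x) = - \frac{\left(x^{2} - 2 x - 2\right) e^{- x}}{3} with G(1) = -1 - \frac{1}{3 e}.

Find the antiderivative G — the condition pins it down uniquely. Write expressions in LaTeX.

Recognize the product-rule pattern: G'(x) = u'v + uv' with u = \frac{x^{2}}{3} - \frac{2}{3}, v = e^{- x}, so integration by parts undoes it.
A general antiderivative is \frac{\left(x^{2} - 2\right) e^{- x}}{3} + C.
The condition gives C = -1 - \frac{1}{3 e} - (- \frac{1}{3 e}) = -1.
So G(x) = \frac{\left(x^{2} - 3 e^{x} - 2\right) e^{- x}}{3}.
Check: d/dx[\frac{\left(x^{2} - 3 e^{x} - 2\right) e^{- x}}{3}] = \frac{\left(- x^{2} + 2 x + 2\right) e^{- x}}{3}, which equals G'(x).

G(x) = \frac{\left(x^{2} - 3 e^{x} - 2\right) e^{- x}}{3}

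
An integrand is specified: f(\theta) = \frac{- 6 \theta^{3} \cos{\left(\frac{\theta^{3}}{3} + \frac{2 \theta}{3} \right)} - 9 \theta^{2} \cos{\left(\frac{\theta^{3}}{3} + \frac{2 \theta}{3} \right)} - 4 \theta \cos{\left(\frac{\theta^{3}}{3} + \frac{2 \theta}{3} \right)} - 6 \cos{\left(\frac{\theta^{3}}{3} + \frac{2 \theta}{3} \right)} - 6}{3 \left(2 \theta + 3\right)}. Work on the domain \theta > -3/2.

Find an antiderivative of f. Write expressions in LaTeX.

An antiderivative is F(\theta) = - \log{\left(4 \theta + 6 \right)} - \sin{\left(\frac{\theta^{3}}{3} + \frac{2 \theta}{3} \right)}.

Differentiate the proposed F(\theta) back; it has to land on f(\theta) exactly.
Check: d/d\theta[- \log{\left(4 \theta + 6 \right)} - \sin{\left(\frac{\theta^{3}}{3} + \frac{2 \theta}{3} \right)}] = \frac{- 6 \theta^{3} \cos{\left(\frac{\theta^{3}}{3} + \frac{2 \theta}{3} \right)} - 9 \theta^{2} \cos{\left(\frac{\theta^{3}}{3} + \frac{2 \theta}{3} \right)} - 4 \theta \cos{\left(\frac{\theta^{3}}{3} + \frac{2 \theta}{3} \right)} - 6 \cos{\left(\frac{\theta^{3}}{3} + \frac{2 \theta}{3} \right)} - 6}{6 \theta + 9}, which equals f(\theta).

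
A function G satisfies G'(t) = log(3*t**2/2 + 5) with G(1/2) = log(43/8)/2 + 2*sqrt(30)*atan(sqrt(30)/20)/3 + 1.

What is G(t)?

G(t) = (3*t*log(3*t**2/2 + 5) - 6*t + 2*sqrt(30)*atan(sqrt(30)*t/10) + 6)/3

A first test for any G(t): its t-derivative must equal the given G'(t).
A general antiderivative is t*log(3*t**2/2 + 5) - 2*t + 2*sqrt(30)*atan(sqrt(30)*t/10)/3 + C.
The condition gives C = log(43/8)/2 + 2*sqrt(30)*atan(sqrt(30)/20)/3 + 1 - (-1 + log(43/8)/2 + 2*sqrt(30)*atan(sqrt(30)/20)/3) = 2.
So G(t) = (3*t*log(3*t**2/2 + 5) - 6*t + 2*sqrt(30)*atan(sqrt(30)*t/10) + 6)/3.
Check: d/dt[(3*t*log(3*t**2/2 + 5) - 6*t + 2*sqrt(30)*atan(sqrt(30)*t/10) + 6)/3] = log(3*t**2/2 + 5) = G'(t).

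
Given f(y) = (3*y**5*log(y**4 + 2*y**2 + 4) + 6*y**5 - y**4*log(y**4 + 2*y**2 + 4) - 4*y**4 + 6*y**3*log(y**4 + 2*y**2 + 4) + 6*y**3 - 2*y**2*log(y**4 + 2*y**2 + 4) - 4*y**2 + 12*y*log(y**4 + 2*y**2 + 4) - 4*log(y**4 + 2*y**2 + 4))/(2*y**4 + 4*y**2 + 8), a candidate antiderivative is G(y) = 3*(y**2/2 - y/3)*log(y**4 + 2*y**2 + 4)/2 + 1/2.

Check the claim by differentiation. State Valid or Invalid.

Valid - differentiating G returns exactly f.

d/dy[G] = (3*y**5*log(y**4 + 2*y**2 + 4) + 6*y**5 - y**4*log(y**4 + 2*y**2 + 4) - 4*y**4 + 6*y**3*log(y**4 + 2*y**2 + 4) + 6*y**3 - 2*y**2*log(y**4 + 2*y**2 + 4) - 4*y**2 + 12*y*log(y**4 + 2*y**2 + 4) - 4*log(y**4 + 2*y**2 + 4))/(2*y**4 + 4*y**2 + 8)
This equals f(y) exactly, so the claim holds.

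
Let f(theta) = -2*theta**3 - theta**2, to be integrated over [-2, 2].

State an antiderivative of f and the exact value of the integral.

Integrate term by term and add the pieces.
F(theta) = -theta**4/2 - theta**3/3 is an antiderivative of f.
Check: d/dtheta[-theta**4/2 - theta**3/3] = -2*theta**3 - theta**2 = f(theta).
F(2) = -32/3; F(-2) = -16/3.
Integral = F(2) - F(-2) = -16/3.

Antiderivative: F(theta) = -theta**4/2 - theta**3/3; value = -16/3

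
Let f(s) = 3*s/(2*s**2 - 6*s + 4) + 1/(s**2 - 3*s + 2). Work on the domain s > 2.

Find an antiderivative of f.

The denominator factors as 2*(s - 2)*(s - 1); partial fractions split f into directly integrable pieces: -5/(2*(s - 1)) + 4/(s - 2).
Check: d/ds[4*log(s - 2) - 5*log(s - 1)/2] = (3*s + 2)/(2*s**2 - 6*s + 4), which equals f(s).

An antiderivative is F(s) = 4*log(s - 2) - 5*log(s - 1)/2.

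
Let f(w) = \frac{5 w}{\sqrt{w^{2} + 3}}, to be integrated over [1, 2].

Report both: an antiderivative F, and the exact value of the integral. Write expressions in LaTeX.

Antiderivative: F(w) = 5 \sqrt{w^{2} + 3}; value = -10 + 5 \sqrt{7}

f matches the chain-rule pattern g'(h)*h' with inner function h(w) = w^{2} + 3; substituting u = h(w) collapses the integral.
F(w) = 5 \sqrt{w^{2} + 3} is an antiderivative of f.
Check: d/dw[5 \sqrt{w^{2} + 3}] = \frac{5 w}{\sqrt{w^{2} + 3}} = f(w).
F(2) = 5 \sqrt{7}; F(1) = 10.
Integral = F(2) - F(1) = -10 + 5 \sqrt{7}.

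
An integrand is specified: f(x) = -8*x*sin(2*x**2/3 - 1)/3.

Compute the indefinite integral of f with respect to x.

f matches the chain-rule pattern g'(h)*h' with inner function h(x) = 2*x**2/3 - 1; substituting u = h(x) collapses the integral.
Check: d/dx[2*cos(2*x**2/3 - 1)] = -8*x*sin(2*x**2/3 - 1)/3 = f(x).

F(x) = 2*cos(2*x**2/3 - 1) + C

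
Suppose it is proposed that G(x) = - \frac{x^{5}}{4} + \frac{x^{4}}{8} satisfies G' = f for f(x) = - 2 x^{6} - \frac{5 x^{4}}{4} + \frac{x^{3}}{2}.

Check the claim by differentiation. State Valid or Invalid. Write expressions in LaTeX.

d/dx[G] = - \frac{5 x^{4}}{4} + \frac{x^{3}}{2}
d/dx[G] - f(x) = 2 x^{6} != 0.

Invalid: d/dx[G] - f = 2 x^{6}, which is not 0.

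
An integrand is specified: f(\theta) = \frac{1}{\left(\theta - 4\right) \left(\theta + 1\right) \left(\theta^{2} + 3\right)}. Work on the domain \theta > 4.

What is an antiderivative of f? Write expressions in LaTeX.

Factor the denominator (\left(\theta - 4\right) \left(\theta + 1\right) \left(\theta^{2} + 3\right)) and decompose: f = \frac{3 \theta - 7}{76 \left(\theta^{2} + 3\right)} - \frac{1}{20 \left(\theta + 1\right)} + \frac{1}{95 \left(\theta - 4\right)}; each piece integrates to a log, atan, or power term.
Check: d/d\theta[\frac{\log{\left(\theta - 4 \right)}}{95} - \frac{\log{\left(\theta + 1 \right)}}{20} + \frac{3 \log{\left(\theta^{2} + 3 \right)}}{152} - \frac{7 \sqrt{3} \operatorname{atan}{\left(\frac{\sqrt{3} \theta}{3} \right)}}{228}] = \frac{1}{\theta^{4} - 3 \theta^{3} - \theta^{2} - 9 \theta - 12}, which equals f(\theta).

An antiderivative is F(\theta) = \frac{\log{\left(\theta - 4 \right)}}{95} - \frac{\log{\left(\theta + 1 \right)}}{20} + \frac{3 \log{\left(\theta^{2} + 3 \right)}}{152} - \frac{7 \sqrt{3} \operatorname{atan}{\left(\frac{\sqrt{3} \theta}{3} \right)}}{228}.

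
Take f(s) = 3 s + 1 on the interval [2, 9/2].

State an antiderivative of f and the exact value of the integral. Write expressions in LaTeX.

Whatever form F(s) takes, F'(s) = f(s) is non-negotiable.
F(s) = \frac{3 s^{2} + 2 s + 1}{2} is an antiderivative of f.
Check: d/ds[\frac{3 s^{2} + 2 s + 1}{2}] = 3 s + 1 = f(s).
F(9/2) = \frac{283}{8}; F(2) = \frac{17}{2}.
Integral = F(9/2) - F(2) = \frac{215}{8}.

Antiderivative: F(s) = \frac{3 s^{2} + 2 s + 1}{2}; value = \frac{215}{8}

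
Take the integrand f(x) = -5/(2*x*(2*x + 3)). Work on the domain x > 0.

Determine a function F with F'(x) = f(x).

An antiderivative is F(x) = -5*log(x)/6 + 5*log(x + 3/2)/6.

The denominator factors as 2*x*(2*x + 3); partial fractions split f into directly integrable pieces: 5/(3*(2*x + 3)) - 5/(6*x).
Check: d/dx[-5*log(x)/6 + 5*log(x + 3/2)/6] = -5/(4*x**2 + 6*x), which equals f(x).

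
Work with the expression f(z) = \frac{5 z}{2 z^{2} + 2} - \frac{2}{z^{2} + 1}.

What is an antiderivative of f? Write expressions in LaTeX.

An antiderivative is F(z) = \frac{5 \log{\left(z^{2} + 1 \right)}}{4} - 2 \operatorname{atan}{\left(z \right)}.

The integrand splits into summands that can be handled one at a time.
Check: d/dz[\frac{5 \log{\left(z^{2} + 1 \right)}}{4} - 2 \operatorname{atan}{\left(z \right)}] = \frac{5 z - 4}{2 z^{2} + 2}, which equals f(z).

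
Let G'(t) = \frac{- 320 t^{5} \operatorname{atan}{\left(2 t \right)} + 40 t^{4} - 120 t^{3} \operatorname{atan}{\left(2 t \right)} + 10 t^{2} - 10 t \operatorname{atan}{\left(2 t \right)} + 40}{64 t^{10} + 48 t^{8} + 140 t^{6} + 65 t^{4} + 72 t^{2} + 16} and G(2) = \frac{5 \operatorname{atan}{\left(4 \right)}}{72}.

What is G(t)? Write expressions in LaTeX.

G(t) = \frac{5 \operatorname{atan}{\left(2 t \right)}}{4 t^{4} + t^{2} + 4}

Recognize the product-rule pattern: G'(t) = u'v + uv' with u = \frac{5}{2 \left(2 t^{4} + \frac{t^{2}}{2} + 2\right)}, v = \operatorname{atan}{\left(2 t \right)}, so integration by parts undoes it.
A general antiderivative is \frac{5 \operatorname{atan}{\left(2 t \right)}}{2 \left(2 t^{4} + \frac{t^{2}}{2} + 2\right)} + C.
The condition gives C = \frac{5 \operatorname{atan}{\left(4 \right)}}{72} - (\frac{5 \operatorname{atan}{\left(4 \right)}}{72}) = 0.
So G(t) = \frac{5 \operatorname{atan}{\left(2 t \right)}}{4 t^{4} + t^{2} + 4}.
Check: d/dt[\frac{5 \operatorname{atan}{\left(2 t \right)}}{4 t^{4} + t^{2} + 4}] = \frac{- 320 t^{5} \operatorname{atan}{\left(2 t \right)} + 40 t^{4} - 120 t^{3} \operatorname{atan}{\left(2 t \right)} + 10 t^{2} - 10 t \operatorname{atan}{\left(2 t \right)} + 40}{64 t^{10} + 48 t^{8} + 140 t^{6} + 65 t^{4} + 72 t^{2} + 16} = G'(t).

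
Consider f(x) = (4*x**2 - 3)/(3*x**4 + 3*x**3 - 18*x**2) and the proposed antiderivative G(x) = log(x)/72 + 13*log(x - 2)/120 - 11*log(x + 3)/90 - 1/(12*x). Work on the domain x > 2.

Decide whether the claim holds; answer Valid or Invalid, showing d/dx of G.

d/dx[G] = (4*x**2 - 3)/(6*x**4 + 6*x**3 - 36*x**2)
d/dx[G] - f(x) = (3 - 4*x**2)/(6*x**4 + 6*x**3 - 36*x**2) != 0.

Invalid: d/dx[G] - f = (3 - 4*x**2)/(6*x**4 + 6*x**3 - 36*x**2), which is not 0.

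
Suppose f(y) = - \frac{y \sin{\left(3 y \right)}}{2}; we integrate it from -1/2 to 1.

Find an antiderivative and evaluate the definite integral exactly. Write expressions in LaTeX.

Antiderivative: F(y) = \frac{y \cos{\left(3 y \right)}}{6} - \frac{\sin{\left(3 y \right)}}{18}; value = \frac{\cos{\left(3 \right)}}{6} - \frac{\sin{\left(\frac{3}{2} \right)}}{18} - \frac{\sin{\left(3 \right)}}{18} + \frac{\cos{\left(\frac{3}{2} \right)}}{12}

An antiderivative F(y) passes only if d/dy[F] lands on f(y) exactly.
F(y) = \frac{y \cos{\left(3 y \right)}}{6} - \frac{\sin{\left(3 y \right)}}{18} is an antiderivative of f.
Check: d/dy[\frac{y \cos{\left(3 y \right)}}{6} - \frac{\sin{\left(3 y \right)}}{18}] = - \frac{y \sin{\left(3 y \right)}}{2} = f(y).
F(1) = \frac{\cos{\left(3 \right)}}{6} - \frac{\sin{\left(3 \right)}}{18}; F(-1/2) = - \frac{\cos{\left(\frac{3}{2} \right)}}{12} + \frac{\sin{\left(\frac{3}{2} \right)}}{18}.
Integral = F(1) - F(-1/2) = \frac{\cos{\left(3 \right)}}{6} - \frac{\sin{\left(\frac{3}{2} \right)}}{18} - \frac{\sin{\left(3 \right)}}{18} + \frac{\cos{\left(\frac{3}{2} \right)}}{12}.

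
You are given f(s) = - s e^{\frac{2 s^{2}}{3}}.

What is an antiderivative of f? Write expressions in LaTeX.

f matches the chain-rule pattern g'(h)*h' with inner function h(s) = \frac{2 s^{2}}{3}; substituting u = h(s) collapses the integral.
Check: d/ds[- \frac{3 e^{\frac{2 s^{2}}{3}}}{4}] = - s e^{\frac{2 s^{2}}{3}} = f(s).

An antiderivative is F(s) = - \frac{3 e^{\frac{2 s^{2}}{3}}}{4}.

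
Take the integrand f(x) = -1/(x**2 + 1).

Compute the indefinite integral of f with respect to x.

Check any antiderivative F(x) by computing F'(x) and comparing it with f(x).
Check: d/dx[-atan(x)] = -1/(x**2 + 1) = f(x).

F(x) = -atan(x) + C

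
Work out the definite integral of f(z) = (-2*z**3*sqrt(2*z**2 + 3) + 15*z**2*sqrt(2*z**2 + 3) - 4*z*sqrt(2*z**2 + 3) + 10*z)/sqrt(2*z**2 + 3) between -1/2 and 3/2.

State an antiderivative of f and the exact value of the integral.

Antiderivative: F(z) = -(z**4 - 10*z**3 + 4*z**2 - 10*sqrt(2*z**2 + 3))/2; value = -5*sqrt(14)/2 + 11 + 5*sqrt(30)/2

Check any antiderivative F(z) by computing F'(z) and comparing it with f(z).
F(z) = -(z**4 - 10*z**3 + 4*z**2 - 10*sqrt(2*z**2 + 3))/2 is an antiderivative of f.
Check: d/dz[-(z**4 - 10*z**3 + 4*z**2 - 10*sqrt(2*z**2 + 3))/2] = (-2*z**3*sqrt(2*z**2 + 3) + 15*z**2*sqrt(2*z**2 + 3) - 4*z*sqrt(2*z**2 + 3) + 10*z)/sqrt(2*z**2 + 3) = f(z).
F(3/2) = 315/32 + 5*sqrt(30)/2; F(-1/2) = -37/32 + 5*sqrt(14)/2.
Integral = F(3/2) - F(-1/2) = -5*sqrt(14)/2 + 11 + 5*sqrt(30)/2.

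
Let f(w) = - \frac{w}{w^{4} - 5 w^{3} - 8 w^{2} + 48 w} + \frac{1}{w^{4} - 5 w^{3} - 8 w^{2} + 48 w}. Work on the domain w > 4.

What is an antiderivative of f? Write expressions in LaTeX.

Factor the denominator (w \left(w - 4\right)^{2} \left(w + 3\right)) and decompose: f = - \frac{4}{147 \left(w + 3\right)} + \frac{5}{784 \left(w - 4\right)} - \frac{3}{28 \left(w - 4\right)^{2}} + \frac{1}{48 w}; each piece integrates to a log, atan, or power term.
Check: d/dw[\frac{49 \left(w - 4\right) \log{\left(w \right)} + 15 \left(w - 4\right) \log{\left(w - 4 \right)} - 64 \left(w - 4\right) \log{\left(w + 3 \right)} + 252}{2352 \left(w - 4\right)}] = \frac{1 - w}{w^{4} - 5 w^{3} - 8 w^{2} + 48 w}, which equals f(w).

An antiderivative is F(w) = \frac{49 \left(w - 4\right) \log{\left(w \right)} + 15 \left(w - 4\right) \log{\left(w - 4 \right)} - 64 \left(w - 4\right) \log{\left(w + 3 \right)} + 252}{2352 \left(w - 4\right)}.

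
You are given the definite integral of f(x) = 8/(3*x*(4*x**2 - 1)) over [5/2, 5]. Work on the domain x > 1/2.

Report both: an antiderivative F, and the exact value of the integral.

Antiderivative: F(x) = 4*(-2*log(x) + log(4*x**2 - 1))/3; value = -8*log(5)/3 - 4*log(24)/3 + 8*log(5/2)/3 + 4*log(99)/3

The denominator factors as 3*x*(2*x - 1)*(2*x + 1); partial fractions split f into directly integrable pieces: 8/(3*(2*x + 1)) + 8/(3*(2*x - 1)) - 8/(3*x).
F(x) = 4*(-2*log(x) + log(4*x**2 - 1))/3 is an antiderivative of f.
Check: d/dx[4*(-2*log(x) + log(4*x**2 - 1))/3] = 8/(12*x**3 - 3*x), which equals f(x).
F(5) = -8*log(5)/3 + 4*log(99)/3; F(5/2) = -8*log(5/2)/3 + 4*log(24)/3.
Integral = F(5) - F(5/2) = -8*log(5)/3 - 4*log(24)/3 + 8*log(5/2)/3 + 4*log(99)/3.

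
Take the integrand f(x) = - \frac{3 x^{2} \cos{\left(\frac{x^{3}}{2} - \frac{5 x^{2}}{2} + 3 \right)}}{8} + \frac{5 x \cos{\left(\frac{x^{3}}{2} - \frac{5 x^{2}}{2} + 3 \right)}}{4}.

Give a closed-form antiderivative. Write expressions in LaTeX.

An antiderivative is F(x) = - \frac{\sin{\left(\frac{x^{3}}{2} - \frac{5 x^{2}}{2} + 3 \right)}}{4}.

f matches the chain-rule pattern g'(h)*h' with inner function h(x) = \frac{x^{3}}{2} - \frac{5 x^{2}}{2} + 3; substituting u = h(x) collapses the integral.
Check: d/dx[- \frac{\sin{\left(\frac{x^{3}}{2} - \frac{5 x^{2}}{2} + 3 \right)}}{4}] = - \frac{3 x^{2} \cos{\left(\frac{x^{3}}{2} - \frac{5 x^{2}}{2} + 3 \right)}}{8} + \frac{5 x \cos{\left(\frac{x^{3}}{2} - \frac{5 x^{2}}{2} + 3 \right)}}{4} = f(x).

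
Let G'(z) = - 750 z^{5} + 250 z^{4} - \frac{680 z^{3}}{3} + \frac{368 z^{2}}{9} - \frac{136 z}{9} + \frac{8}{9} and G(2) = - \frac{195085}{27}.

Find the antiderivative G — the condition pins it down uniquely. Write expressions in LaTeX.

The substitution u = 5 z^{2} - \frac{2 z}{3} + \frac{2}{3} works: G'(z) is exactly (dG/du)*(du/dz) for that inner function.
A general antiderivative is - \left(5 z^{2} - \frac{2 z}{3} + \frac{2}{3}\right)^{3} + C.
The condition gives C = - \frac{195085}{27} - (- \frac{195112}{27}) = 1.
So G(z) = 1 - \left(5 z^{2} - \frac{2 z}{3} + \frac{2}{3}\right)^{3}.
Check: d/dz[1 - \left(5 z^{2} - \frac{2 z}{3} + \frac{2}{3}\right)^{3}] = - 750 z^{5} + 250 z^{4} - \frac{680 z^{3}}{3} + \frac{368 z^{2}}{9} - \frac{136 z}{9} + \frac{8}{9} = G'(z).

G(z) = 1 - \left(5 z^{2} - \frac{2 z}{3} + \frac{2}{3}\right)^{3}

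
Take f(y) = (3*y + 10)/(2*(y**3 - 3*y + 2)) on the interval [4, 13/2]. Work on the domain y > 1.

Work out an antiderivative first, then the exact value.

Factor the denominator (2*(y - 1)**2*(y + 2)) and decompose: f = 2/(9*(y + 2)) - 2/(9*(y - 1)) + 13/(6*(y - 1)**2); each piece integrates to a log, atan, or power term.
F(y) = (-4*y*log(y - 1) + 4*y*log(y + 2) + 4*log(y - 1) - 4*log(y + 2) - 39)/(18*(y - 1)) is an antiderivative of f.
Check: d/dy[(-4*y*log(y - 1) + 4*y*log(y + 2) + 4*log(y - 1) - 4*log(y + 2) - 39)/(18*(y - 1))] = (3*y + 10)/(2*y**3 - 6*y + 4), which equals f(y).
F(13/2) = -13/33 - 2*log(11/2)/9 + 2*log(17/2)/9; F(4) = -13/18 - 2*log(3)/9 + 2*log(6)/9.
Integral = F(13/2) - F(4) = -2*log(6)/9 - 2*log(11/2)/9 + 2*log(3)/9 + 65/198 + 2*log(17/2)/9.

Antiderivative: F(y) = (-4*y*log(y - 1) + 4*y*log(y + 2) + 4*log(y - 1) - 4*log(y + 2) - 39)/(18*(y - 1)); value = -2*log(6)/9 - 2*log(11/2)/9 + 2*log(3)/9 + 65/198 + 2*log(17/2)/9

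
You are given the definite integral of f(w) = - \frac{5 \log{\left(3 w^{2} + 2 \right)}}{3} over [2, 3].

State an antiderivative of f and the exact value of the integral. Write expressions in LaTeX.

Antiderivative: F(w) = - \frac{5 w \log{\left(3 w^{2} + 2 \right)}}{3} + \frac{10 w}{3} - \frac{10 \sqrt{6} \operatorname{atan}{\left(\frac{\sqrt{6} w}{2} \right)}}{9}; value = - 5 \log{\left(29 \right)} - \frac{10 \sqrt{6} \operatorname{atan}{\left(\frac{3 \sqrt{6}}{2} \right)}}{9} + \frac{10 \sqrt{6} \operatorname{atan}{\left(\sqrt{6} \right)}}{9} + \frac{10}{3} + \frac{10 \log{\left(14 \right)}}{3}

Differentiate the proposed F(w) back; it has to land on f(w) exactly.
F(w) = - \frac{5 w \log{\left(3 w^{2} + 2 \right)}}{3} + \frac{10 w}{3} - \frac{10 \sqrt{6} \operatorname{atan}{\left(\frac{\sqrt{6} w}{2} \right)}}{9} is an antiderivative of f.
Check: d/dw[- \frac{5 w \log{\left(3 w^{2} + 2 \right)}}{3} + \frac{10 w}{3} - \frac{10 \sqrt{6} \operatorname{atan}{\left(\frac{\sqrt{6} w}{2} \right)}}{9}] = - \frac{5 \log{\left(3 w^{2} + 2 \right)}}{3} = f(w).
F(3) = - 5 \log{\left(29 \right)} - \frac{10 \sqrt{6} \operatorname{atan}{\left(\frac{3 \sqrt{6}}{2} \right)}}{9} + 10; F(2) = - \frac{10 \log{\left(14 \right)}}{3} - \frac{10 \sqrt{6} \operatorname{atan}{\left(\sqrt{6} \right)}}{9} + \frac{20}{3}.
Integral = F(3) - F(2) = - 5 \log{\left(29 \right)} - \frac{10 \sqrt{6} \operatorname{atan}{\left(\frac{3 \sqrt{6}}{2} \right)}}{9} + \frac{10 \sqrt{6} \operatorname{atan}{\left(\sqrt{6} \right)}}{9} + \frac{10}{3} + \frac{10 \log{\left(14 \right)}}{3}.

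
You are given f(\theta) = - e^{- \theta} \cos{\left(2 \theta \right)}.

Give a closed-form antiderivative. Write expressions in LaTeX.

A first test for any F(\theta): its \theta-derivative must equal f(\theta) identically.
Check: d/d\theta[- \frac{2 e^{- \theta} \sin{\left(2 \theta \right)}}{5} + \frac{e^{- \theta} \cos{\left(2 \theta \right)}}{5}] = - e^{- \theta} \cos{\left(2 \theta \right)} = f(\theta).

An antiderivative is F(\theta) = - \frac{2 e^{- \theta} \sin{\left(2 \theta \right)}}{5} + \frac{e^{- \theta} \cos{\left(2 \theta \right)}}{5}.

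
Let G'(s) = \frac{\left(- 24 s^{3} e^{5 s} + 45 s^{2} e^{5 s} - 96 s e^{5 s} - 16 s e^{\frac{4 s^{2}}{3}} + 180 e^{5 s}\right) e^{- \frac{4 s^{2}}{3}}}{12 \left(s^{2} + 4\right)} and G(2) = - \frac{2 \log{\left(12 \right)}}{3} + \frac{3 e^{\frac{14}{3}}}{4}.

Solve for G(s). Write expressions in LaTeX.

G(s) = \frac{3 e^{5 s} e^{- \frac{4 s^{2}}{3}}}{4} - \frac{2 \log{\left(\frac{3 s^{2}}{2} + 6 \right)}}{3}

A candidate passes only if d/ds[G] lands on the given G'(s) exactly.
A general antiderivative is \frac{3 e^{- \frac{4 s^{2}}{3} + 5 s}}{4} - \frac{2 \log{\left(\frac{3 s^{2}}{2} + 6 \right)}}{3} + C.
The condition gives C = - \frac{2 \log{\left(12 \right)}}{3} + \frac{3 e^{\frac{14}{3}}}{4} - (- \frac{2 \log{\left(12 \right)}}{3} + \frac{3 e^{\frac{14}{3}}}{4}) = 0.
So G(s) = \frac{3 e^{5 s} e^{- \frac{4 s^{2}}{3}}}{4} - \frac{2 \log{\left(\frac{3 s^{2}}{2} + 6 \right)}}{3}.
Check: d/ds[\frac{3 e^{5 s} e^{- \frac{4 s^{2}}{3}}}{4} - \frac{2 \log{\left(\frac{3 s^{2}}{2} + 6 \right)}}{3}] = \frac{- 24 s^{3} e^{5 s} + 45 s^{2} e^{5 s} - 96 s e^{5 s} - 16 s e^{\frac{4 s^{2}}{3}} + 180 e^{5 s}}{12 s^{2} e^{\frac{4 s^{2}}{3}} + 48 e^{\frac{4 s^{2}}{3}}}, which equals G'(s).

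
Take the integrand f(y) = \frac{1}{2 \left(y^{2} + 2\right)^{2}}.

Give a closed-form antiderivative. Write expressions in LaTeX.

An antiderivative is F(y) = \frac{\sqrt{2} y^{2} \operatorname{atan}{\left(\frac{\sqrt{2} y}{2} \right)} + 2 y + 2 \sqrt{2} \operatorname{atan}{\left(\frac{\sqrt{2} y}{2} \right)}}{16 y^{2} + 32}.

An antiderivative F(y) passes only if d/dy[F] lands on f(y) exactly.
Check: d/dy[\frac{\sqrt{2} y^{2} \operatorname{atan}{\left(\frac{\sqrt{2} y}{2} \right)} + 2 y + 2 \sqrt{2} \operatorname{atan}{\left(\frac{\sqrt{2} y}{2} \right)}}{16 y^{2} + 32}] = \frac{1}{2 y^{4} + 8 y^{2} + 8}, which equals f(y).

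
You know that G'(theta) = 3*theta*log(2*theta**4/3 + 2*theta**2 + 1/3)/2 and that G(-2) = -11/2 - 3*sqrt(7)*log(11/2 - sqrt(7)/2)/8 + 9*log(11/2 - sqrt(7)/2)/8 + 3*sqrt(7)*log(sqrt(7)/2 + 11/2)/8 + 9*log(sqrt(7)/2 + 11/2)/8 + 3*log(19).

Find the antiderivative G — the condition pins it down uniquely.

G(theta) = (6*theta**2*log(2*theta**4/3 + 2*theta**2 + 1/3) - 12*theta**2 - 3*(-3 + sqrt(7))*log(theta**2 - sqrt(7)/2 + 3/2) - 3*(-3 - sqrt(7))*log(theta**2 + sqrt(7)/2 + 3/2) + 4)/8

Whatever form G(theta) takes, its d/dtheta must return the stated G'(theta).
A general antiderivative is 3*theta**2*log(2*theta**4/3 + 2*theta**2 + 1/3)/4 - 3*theta**2/2 - (-9/8 + 3*sqrt(7)/8)*log(theta**2 - sqrt(7)/2 + 3/2) - (-9/8 - 3*sqrt(7)/8)*log(theta**2 + sqrt(7)/2 + 3/2) + C.
The condition gives C = -11/2 - 3*sqrt(7)*log(11/2 - sqrt(7)/2)/8 + 9*log(11/2 - sqrt(7)/2)/8 + 3*sqrt(7)*log(sqrt(7)/2 + 11/2)/8 + 9*log(sqrt(7)/2 + 11/2)/8 + 3*log(19) - (-6 - 3*sqrt(7)*log(11/2 - sqrt(7)/2)/8 + 9*log(11/2 - sqrt(7)/2)/8 + 3*sqrt(7)*log(sqrt(7)/2 + 11/2)/8 + 9*log(sqrt(7)/2 + 11/2)/8 + 3*log(19)) = 1/2.
So G(theta) = (6*theta**2*log(2*theta**4/3 + 2*theta**2 + 1/3) - 12*theta**2 - 3*(-3 + sqrt(7))*log(theta**2 - sqrt(7)/2 + 3/2) - 3*(-3 - sqrt(7))*log(theta**2 + sqrt(7)/2 + 3/2) + 4)/8.
Check: d/dtheta[(6*theta**2*log(2*theta**4/3 + 2*theta**2 + 1/3) - 12*theta**2 - 3*(-3 + sqrt(7))*log(theta**2 - sqrt(7)/2 + 3/2) - 3*(-3 - sqrt(7))*log(theta**2 + sqrt(7)/2 + 3/2) + 4)/8] = 3*theta*log(2*theta**4/3 + 2*theta**2 + 1/3)/2 = G'(theta).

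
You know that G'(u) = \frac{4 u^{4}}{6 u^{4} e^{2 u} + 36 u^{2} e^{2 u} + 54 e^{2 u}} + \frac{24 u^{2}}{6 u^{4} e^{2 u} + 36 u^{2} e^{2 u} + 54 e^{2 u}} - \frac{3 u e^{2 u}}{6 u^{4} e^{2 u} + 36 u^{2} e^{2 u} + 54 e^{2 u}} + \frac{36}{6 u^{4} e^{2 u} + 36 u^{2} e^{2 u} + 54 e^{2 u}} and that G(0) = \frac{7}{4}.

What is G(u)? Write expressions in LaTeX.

G(u) = \frac{24 u^{2} e^{2 u} - 4 u^{2} + 75 e^{2 u} - 12}{12 u^{2} e^{2 u} + 36 e^{2 u}}

The integrand splits into summands that can be handled one at a time.
A general antiderivative is - \frac{e^{- 2 u}}{3} + \frac{1}{4 \left(u^{2} + 3\right)} + C.
The condition gives C = \frac{7}{4} - (- \frac{1}{4}) = 2.
So G(u) = \frac{24 u^{2} e^{2 u} - 4 u^{2} + 75 e^{2 u} - 12}{12 u^{2} e^{2 u} + 36 e^{2 u}}.
Check: d/du[\frac{24 u^{2} e^{2 u} - 4 u^{2} + 75 e^{2 u} - 12}{12 u^{2} e^{2 u} + 36 e^{2 u}}] = \frac{4 u^{4} + 24 u^{2} - 3 u e^{2 u} + 36}{6 u^{4} e^{2 u} + 36 u^{2} e^{2 u} + 54 e^{2 u}}, which equals G'(u).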